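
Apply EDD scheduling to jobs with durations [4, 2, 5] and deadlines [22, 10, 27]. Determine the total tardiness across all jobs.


Sort by due date (EDD order): [(2, 10), (4, 22), (5, 27)]
Compute completion times and tardiness:
  Job 1: p=2, d=10, C=2, tardiness=max(0,2-10)=0
  Job 2: p=4, d=22, C=6, tardiness=max(0,6-22)=0
  Job 3: p=5, d=27, C=11, tardiness=max(0,11-27)=0
Total tardiness = 0

0


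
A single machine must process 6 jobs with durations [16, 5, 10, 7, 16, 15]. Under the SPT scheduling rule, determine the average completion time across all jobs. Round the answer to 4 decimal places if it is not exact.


Sort jobs by processing time (SPT order): [5, 7, 10, 15, 16, 16]
Compute completion times sequentially:
  Job 1: processing = 5, completes at 5
  Job 2: processing = 7, completes at 12
  Job 3: processing = 10, completes at 22
  Job 4: processing = 15, completes at 37
  Job 5: processing = 16, completes at 53
  Job 6: processing = 16, completes at 69
Sum of completion times = 198
Average completion time = 198/6 = 33.0

33.0


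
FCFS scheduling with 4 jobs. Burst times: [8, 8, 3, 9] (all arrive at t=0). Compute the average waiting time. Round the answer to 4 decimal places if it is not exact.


FCFS order (as given): [8, 8, 3, 9]
Waiting times:
  Job 1: wait = 0
  Job 2: wait = 8
  Job 3: wait = 16
  Job 4: wait = 19
Sum of waiting times = 43
Average waiting time = 43/4 = 10.75

10.75


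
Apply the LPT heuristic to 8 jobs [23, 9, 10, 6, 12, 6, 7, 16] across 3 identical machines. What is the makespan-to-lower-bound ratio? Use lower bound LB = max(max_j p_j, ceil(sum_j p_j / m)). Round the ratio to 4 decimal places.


LPT order: [23, 16, 12, 10, 9, 7, 6, 6]
Machine loads after assignment: [29, 31, 29]
LPT makespan = 31
Lower bound = max(max_job, ceil(total/3)) = max(23, 30) = 30
Ratio = 31 / 30 = 1.0333

1.0333


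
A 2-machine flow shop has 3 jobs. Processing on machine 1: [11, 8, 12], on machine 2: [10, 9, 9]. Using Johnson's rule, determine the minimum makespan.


Apply Johnson's rule:
  Group 1 (a <= b): [(2, 8, 9)]
  Group 2 (a > b): [(1, 11, 10), (3, 12, 9)]
Optimal job order: [2, 1, 3]
Schedule:
  Job 2: M1 done at 8, M2 done at 17
  Job 1: M1 done at 19, M2 done at 29
  Job 3: M1 done at 31, M2 done at 40
Makespan = 40

40


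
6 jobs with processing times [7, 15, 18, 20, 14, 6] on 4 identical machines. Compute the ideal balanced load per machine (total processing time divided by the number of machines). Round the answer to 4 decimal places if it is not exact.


Total processing time = 7 + 15 + 18 + 20 + 14 + 6 = 80
Number of machines = 4
Ideal balanced load = 80 / 4 = 20.0

20.0


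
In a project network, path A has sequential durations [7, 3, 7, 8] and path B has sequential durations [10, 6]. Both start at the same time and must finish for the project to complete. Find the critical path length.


Path A total = 7 + 3 + 7 + 8 = 25
Path B total = 10 + 6 = 16
Critical path = longest path = max(25, 16) = 25

25


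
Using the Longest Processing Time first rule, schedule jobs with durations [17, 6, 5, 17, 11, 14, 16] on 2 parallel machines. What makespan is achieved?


Sort jobs in decreasing order (LPT): [17, 17, 16, 14, 11, 6, 5]
Assign each job to the least loaded machine:
  Machine 1: jobs [17, 16, 6, 5], load = 44
  Machine 2: jobs [17, 14, 11], load = 42
Makespan = max load = 44

44


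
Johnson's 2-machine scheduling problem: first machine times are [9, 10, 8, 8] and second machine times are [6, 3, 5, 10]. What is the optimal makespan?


Apply Johnson's rule:
  Group 1 (a <= b): [(4, 8, 10)]
  Group 2 (a > b): [(1, 9, 6), (3, 8, 5), (2, 10, 3)]
Optimal job order: [4, 1, 3, 2]
Schedule:
  Job 4: M1 done at 8, M2 done at 18
  Job 1: M1 done at 17, M2 done at 24
  Job 3: M1 done at 25, M2 done at 30
  Job 2: M1 done at 35, M2 done at 38
Makespan = 38

38


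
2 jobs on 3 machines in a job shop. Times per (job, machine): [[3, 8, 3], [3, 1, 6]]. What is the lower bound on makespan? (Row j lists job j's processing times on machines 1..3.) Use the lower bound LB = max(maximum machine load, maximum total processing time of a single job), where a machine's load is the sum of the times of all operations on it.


Machine loads:
  Machine 1: 3 + 3 = 6
  Machine 2: 8 + 1 = 9
  Machine 3: 3 + 6 = 9
Max machine load = 9
Job totals:
  Job 1: 14
  Job 2: 10
Max job total = 14
Lower bound = max(9, 14) = 14

14


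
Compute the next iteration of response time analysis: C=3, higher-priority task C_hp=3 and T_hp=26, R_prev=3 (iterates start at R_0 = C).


R_next = C + ceil(R_prev / T_hp) * C_hp
ceil(3 / 26) = ceil(0.1154) = 1
Interference = 1 * 3 = 3
R_next = 3 + 3 = 6

6


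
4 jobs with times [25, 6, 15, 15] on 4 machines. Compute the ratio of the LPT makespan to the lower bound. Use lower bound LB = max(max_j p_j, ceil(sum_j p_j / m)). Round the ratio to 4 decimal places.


LPT order: [25, 15, 15, 6]
Machine loads after assignment: [25, 15, 15, 6]
LPT makespan = 25
Lower bound = max(max_job, ceil(total/4)) = max(25, 16) = 25
Ratio = 25 / 25 = 1.0

1.0


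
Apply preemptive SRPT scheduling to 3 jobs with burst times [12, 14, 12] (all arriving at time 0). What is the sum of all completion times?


Since all jobs arrive at t=0, SRPT equals SPT ordering.
SPT order: [12, 12, 14]
Completion times:
  Job 1: p=12, C=12
  Job 2: p=12, C=24
  Job 3: p=14, C=38
Total completion time = 12 + 24 + 38 = 74

74


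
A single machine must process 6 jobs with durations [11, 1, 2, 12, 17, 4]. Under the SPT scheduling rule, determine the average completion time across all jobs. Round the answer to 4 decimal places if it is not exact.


Sort jobs by processing time (SPT order): [1, 2, 4, 11, 12, 17]
Compute completion times sequentially:
  Job 1: processing = 1, completes at 1
  Job 2: processing = 2, completes at 3
  Job 3: processing = 4, completes at 7
  Job 4: processing = 11, completes at 18
  Job 5: processing = 12, completes at 30
  Job 6: processing = 17, completes at 47
Sum of completion times = 106
Average completion time = 106/6 = 17.6667

17.6667


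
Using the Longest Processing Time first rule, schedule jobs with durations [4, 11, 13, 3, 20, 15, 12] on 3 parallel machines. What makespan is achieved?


Sort jobs in decreasing order (LPT): [20, 15, 13, 12, 11, 4, 3]
Assign each job to the least loaded machine:
  Machine 1: jobs [20, 4, 3], load = 27
  Machine 2: jobs [15, 11], load = 26
  Machine 3: jobs [13, 12], load = 25
Makespan = max load = 27

27


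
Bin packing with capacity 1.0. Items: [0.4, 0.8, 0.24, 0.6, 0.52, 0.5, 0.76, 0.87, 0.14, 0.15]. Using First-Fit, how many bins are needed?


Place items sequentially using First-Fit:
  Item 0.4 -> new Bin 1
  Item 0.8 -> new Bin 2
  Item 0.24 -> Bin 1 (now 0.64)
  Item 0.6 -> new Bin 3
  Item 0.52 -> new Bin 4
  Item 0.5 -> new Bin 5
  Item 0.76 -> new Bin 6
  Item 0.87 -> new Bin 7
  Item 0.14 -> Bin 1 (now 0.78)
  Item 0.15 -> Bin 1 (now 0.93)
Total bins used = 7

7


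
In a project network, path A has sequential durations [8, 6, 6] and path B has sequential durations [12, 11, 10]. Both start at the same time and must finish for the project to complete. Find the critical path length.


Path A total = 8 + 6 + 6 = 20
Path B total = 12 + 11 + 10 = 33
Critical path = longest path = max(20, 33) = 33

33


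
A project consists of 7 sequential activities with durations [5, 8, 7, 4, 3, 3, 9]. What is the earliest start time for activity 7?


Activity 7 starts after activities 1 through 6 complete.
Predecessor durations: [5, 8, 7, 4, 3, 3]
ES = 5 + 8 + 7 + 4 + 3 + 3 = 30

30


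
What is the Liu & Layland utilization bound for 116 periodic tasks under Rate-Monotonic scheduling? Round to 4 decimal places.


Compute 2^(1/116) = 1.0059932951
Subtract 1: 1.0059932951 - 1 = 0.0059932951
Multiply by n: 116 * 0.0059932951 = 0.6952222316
Round to 4 dp: 0.6952

0.6952


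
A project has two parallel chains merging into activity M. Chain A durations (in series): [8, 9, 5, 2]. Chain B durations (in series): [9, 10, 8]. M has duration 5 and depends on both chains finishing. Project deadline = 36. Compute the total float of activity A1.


Forward pass: ES(A1) = sum of predecessors on chain A = 0
EF = ES + duration = 0 + 8 = 8
Backward pass: LF(M) = deadline = 36; LS(M) = 36 - 5 = 31
LF(A1) = LS(M) - sum(successors on chain A) = 31 - 16 = 15
LS = LF - duration = 15 - 8 = 7
Total float = LS - ES = 7 - 0 = 7

7


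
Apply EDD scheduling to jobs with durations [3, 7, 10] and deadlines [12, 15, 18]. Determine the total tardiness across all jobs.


Sort by due date (EDD order): [(3, 12), (7, 15), (10, 18)]
Compute completion times and tardiness:
  Job 1: p=3, d=12, C=3, tardiness=max(0,3-12)=0
  Job 2: p=7, d=15, C=10, tardiness=max(0,10-15)=0
  Job 3: p=10, d=18, C=20, tardiness=max(0,20-18)=2
Total tardiness = 2

2


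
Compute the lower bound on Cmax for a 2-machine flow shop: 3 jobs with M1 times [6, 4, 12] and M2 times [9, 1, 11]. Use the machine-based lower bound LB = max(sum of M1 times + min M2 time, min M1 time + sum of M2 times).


LB1 = sum(M1 times) + min(M2 times) = 22 + 1 = 23
LB2 = min(M1 times) + sum(M2 times) = 4 + 21 = 25
Lower bound = max(LB1, LB2) = max(23, 25) = 25

25


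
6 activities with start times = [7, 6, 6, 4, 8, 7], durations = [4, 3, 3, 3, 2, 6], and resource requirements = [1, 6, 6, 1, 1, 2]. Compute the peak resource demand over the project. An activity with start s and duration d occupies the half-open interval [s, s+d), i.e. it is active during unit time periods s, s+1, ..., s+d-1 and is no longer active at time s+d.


Each activity i is active on [start_i, start_i + duration_i).
Compute total resource usage per time slot:
  t=0: active resources = [], total = 0
  t=1: active resources = [], total = 0
  t=2: active resources = [], total = 0
  t=3: active resources = [], total = 0
  t=4: active resources = [1], total = 1
  t=5: active resources = [1], total = 1
  t=6: active resources = [6, 6, 1], total = 13
  t=7: active resources = [1, 6, 6, 2], total = 15
  t=8: active resources = [1, 6, 6, 1, 2], total = 16
  t=9: active resources = [1, 1, 2], total = 4
  t=10: active resources = [1, 2], total = 3
  t=11: active resources = [2], total = 2
  t=12: active resources = [2], total = 2
Peak resource demand = 16

16


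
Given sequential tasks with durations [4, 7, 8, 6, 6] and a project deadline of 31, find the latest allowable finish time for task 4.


LF(activity 4) = deadline - sum of successor durations
Successors: activities 5 through 5 with durations [6]
Sum of successor durations = 6
LF = 31 - 6 = 25

25


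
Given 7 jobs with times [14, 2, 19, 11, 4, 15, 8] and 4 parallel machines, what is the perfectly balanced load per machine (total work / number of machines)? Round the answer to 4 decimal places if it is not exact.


Total processing time = 14 + 2 + 19 + 11 + 4 + 15 + 8 = 73
Number of machines = 4
Ideal balanced load = 73 / 4 = 18.25

18.25


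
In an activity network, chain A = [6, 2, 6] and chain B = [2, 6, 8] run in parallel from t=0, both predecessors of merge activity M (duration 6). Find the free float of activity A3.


ES(A3) = sum of predecessors on chain A = 8
EF(A3) = ES + duration = 8 + 6 = 14
Successor of A3 is M. ES(M) = max(sum(A), sum(B)) = max(14, 16) = 16
Free float = ES(successor) - EF(current) = 16 - 14 = 2

2


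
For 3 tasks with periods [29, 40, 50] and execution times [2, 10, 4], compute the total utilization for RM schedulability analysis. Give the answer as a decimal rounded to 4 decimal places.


Compute individual utilizations (exact fractions):
  Task 1: C/T = 2/29 (approx. 0.069)
  Task 2: C/T = 10/40 = 1/4 (approx. 0.25)
  Task 3: C/T = 4/50 = 2/25 (approx. 0.08)
Total utilization U = 2/29 + 1/4 + 2/25 = 1157/2900
Rounded to 4 decimal places: U = 0.3990
RM (Liu & Layland) bound for 3 tasks = 0.779763; compare with U = 1157/2900 (approx. 0.398966)
U <= bound, so schedulable by RM sufficient condition.

0.3990


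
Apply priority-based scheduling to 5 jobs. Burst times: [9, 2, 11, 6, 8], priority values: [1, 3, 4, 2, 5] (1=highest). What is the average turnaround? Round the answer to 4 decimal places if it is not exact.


Sort by priority (ascending = highest first):
Order: [(1, 9), (2, 6), (3, 2), (4, 11), (5, 8)]
Completion times:
  Priority 1, burst=9, C=9
  Priority 2, burst=6, C=15
  Priority 3, burst=2, C=17
  Priority 4, burst=11, C=28
  Priority 5, burst=8, C=36
Average turnaround = 105/5 = 21.0

21.0


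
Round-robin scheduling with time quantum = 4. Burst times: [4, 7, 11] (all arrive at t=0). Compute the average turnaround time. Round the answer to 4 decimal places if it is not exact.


Time quantum = 4
Execution trace:
  J1 runs 4 units, time = 4
  J2 runs 4 units, time = 8
  J3 runs 4 units, time = 12
  J2 runs 3 units, time = 15
  J3 runs 4 units, time = 19
  J3 runs 3 units, time = 22
Finish times: [4, 15, 22]
Average turnaround = 41/3 = 13.6667

13.6667


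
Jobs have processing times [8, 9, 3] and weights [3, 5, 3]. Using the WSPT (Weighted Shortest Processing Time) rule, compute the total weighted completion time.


Compute p/w ratios and sort ascending (WSPT): [(3, 3), (9, 5), (8, 3)]
Compute weighted completion times:
  Job (p=3,w=3): C=3, w*C=3*3=9
  Job (p=9,w=5): C=12, w*C=5*12=60
  Job (p=8,w=3): C=20, w*C=3*20=60
Total weighted completion time = 129

129


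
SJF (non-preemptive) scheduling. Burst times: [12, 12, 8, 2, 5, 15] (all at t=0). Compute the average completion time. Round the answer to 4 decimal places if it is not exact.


SJF order (ascending): [2, 5, 8, 12, 12, 15]
Completion times:
  Job 1: burst=2, C=2
  Job 2: burst=5, C=7
  Job 3: burst=8, C=15
  Job 4: burst=12, C=27
  Job 5: burst=12, C=39
  Job 6: burst=15, C=54
Average completion = 144/6 = 24.0

24.0


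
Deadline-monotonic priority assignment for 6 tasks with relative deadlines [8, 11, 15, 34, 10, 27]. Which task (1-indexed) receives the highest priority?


Sort tasks by relative deadline (ascending):
  Task 1: deadline = 8
  Task 5: deadline = 10
  Task 2: deadline = 11
  Task 3: deadline = 15
  Task 6: deadline = 27
  Task 4: deadline = 34
Priority order (highest first): [1, 5, 2, 3, 6, 4]
Highest priority task = 1

1


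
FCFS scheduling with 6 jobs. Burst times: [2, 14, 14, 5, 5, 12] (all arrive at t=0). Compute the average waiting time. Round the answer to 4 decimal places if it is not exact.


FCFS order (as given): [2, 14, 14, 5, 5, 12]
Waiting times:
  Job 1: wait = 0
  Job 2: wait = 2
  Job 3: wait = 16
  Job 4: wait = 30
  Job 5: wait = 35
  Job 6: wait = 40
Sum of waiting times = 123
Average waiting time = 123/6 = 20.5

20.5


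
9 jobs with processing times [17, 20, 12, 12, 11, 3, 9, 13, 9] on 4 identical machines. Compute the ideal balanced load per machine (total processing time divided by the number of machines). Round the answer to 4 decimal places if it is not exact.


Total processing time = 17 + 20 + 12 + 12 + 11 + 3 + 9 + 13 + 9 = 106
Number of machines = 4
Ideal balanced load = 106 / 4 = 26.5

26.5


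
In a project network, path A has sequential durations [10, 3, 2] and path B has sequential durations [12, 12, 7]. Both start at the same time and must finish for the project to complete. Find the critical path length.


Path A total = 10 + 3 + 2 = 15
Path B total = 12 + 12 + 7 = 31
Critical path = longest path = max(15, 31) = 31

31


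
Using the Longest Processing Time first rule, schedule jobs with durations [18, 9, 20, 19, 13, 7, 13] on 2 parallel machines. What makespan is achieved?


Sort jobs in decreasing order (LPT): [20, 19, 18, 13, 13, 9, 7]
Assign each job to the least loaded machine:
  Machine 1: jobs [20, 13, 13, 7], load = 53
  Machine 2: jobs [19, 18, 9], load = 46
Makespan = max load = 53

53


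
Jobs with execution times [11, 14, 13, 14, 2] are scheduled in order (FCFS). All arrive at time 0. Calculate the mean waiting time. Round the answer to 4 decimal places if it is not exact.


FCFS order (as given): [11, 14, 13, 14, 2]
Waiting times:
  Job 1: wait = 0
  Job 2: wait = 11
  Job 3: wait = 25
  Job 4: wait = 38
  Job 5: wait = 52
Sum of waiting times = 126
Average waiting time = 126/5 = 25.2

25.2


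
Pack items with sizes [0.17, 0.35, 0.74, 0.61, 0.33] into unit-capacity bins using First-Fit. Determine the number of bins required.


Place items sequentially using First-Fit:
  Item 0.17 -> new Bin 1
  Item 0.35 -> Bin 1 (now 0.52)
  Item 0.74 -> new Bin 2
  Item 0.61 -> new Bin 3
  Item 0.33 -> Bin 1 (now 0.85)
Total bins used = 3

3


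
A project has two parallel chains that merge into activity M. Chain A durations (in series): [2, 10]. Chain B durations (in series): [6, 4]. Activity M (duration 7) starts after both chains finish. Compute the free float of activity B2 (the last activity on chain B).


ES(B2) = sum of predecessors on chain B = 6
EF(B2) = ES + duration = 6 + 4 = 10
Successor of B2 is M. ES(M) = max(sum(A), sum(B)) = max(12, 10) = 12
Free float = ES(successor) - EF(current) = 12 - 10 = 2

2


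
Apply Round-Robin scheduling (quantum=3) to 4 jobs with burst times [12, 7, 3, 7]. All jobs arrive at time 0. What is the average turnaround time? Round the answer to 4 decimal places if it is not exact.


Time quantum = 3
Execution trace:
  J1 runs 3 units, time = 3
  J2 runs 3 units, time = 6
  J3 runs 3 units, time = 9
  J4 runs 3 units, time = 12
  J1 runs 3 units, time = 15
  J2 runs 3 units, time = 18
  J4 runs 3 units, time = 21
  J1 runs 3 units, time = 24
  J2 runs 1 units, time = 25
  J4 runs 1 units, time = 26
  J1 runs 3 units, time = 29
Finish times: [29, 25, 9, 26]
Average turnaround = 89/4 = 22.25

22.25


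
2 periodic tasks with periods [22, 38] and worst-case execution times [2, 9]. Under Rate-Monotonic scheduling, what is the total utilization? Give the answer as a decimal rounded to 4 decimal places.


Compute individual utilizations (exact fractions):
  Task 1: C/T = 2/22 = 1/11 (approx. 0.0909)
  Task 2: C/T = 9/38 (approx. 0.2368)
Total utilization U = 1/11 + 9/38 = 137/418
Rounded to 4 decimal places: U = 0.3278
RM (Liu & Layland) bound for 2 tasks = 0.828427; compare with U = 137/418 (approx. 0.327751)
U <= bound, so schedulable by RM sufficient condition.

0.3278


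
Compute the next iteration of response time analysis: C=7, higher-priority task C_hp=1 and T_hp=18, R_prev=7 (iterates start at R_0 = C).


R_next = C + ceil(R_prev / T_hp) * C_hp
ceil(7 / 18) = ceil(0.3889) = 1
Interference = 1 * 1 = 1
R_next = 7 + 1 = 8

8


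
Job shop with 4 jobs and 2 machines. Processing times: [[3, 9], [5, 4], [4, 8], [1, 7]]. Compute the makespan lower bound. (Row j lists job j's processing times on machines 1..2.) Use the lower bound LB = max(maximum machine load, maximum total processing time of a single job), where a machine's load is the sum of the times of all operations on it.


Machine loads:
  Machine 1: 3 + 5 + 4 + 1 = 13
  Machine 2: 9 + 4 + 8 + 7 = 28
Max machine load = 28
Job totals:
  Job 1: 12
  Job 2: 9
  Job 3: 12
  Job 4: 8
Max job total = 12
Lower bound = max(28, 12) = 28

28


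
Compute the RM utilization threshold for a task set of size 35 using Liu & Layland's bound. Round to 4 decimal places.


Compute 2^(1/35) = 1.0200016094
Subtract 1: 1.0200016094 - 1 = 0.0200016094
Multiply by n: 35 * 0.0200016094 = 0.7000563290
Round to 4 dp: 0.7001

0.7001


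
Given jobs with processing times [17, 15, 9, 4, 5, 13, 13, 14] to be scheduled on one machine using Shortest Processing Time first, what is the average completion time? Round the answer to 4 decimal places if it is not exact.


Sort jobs by processing time (SPT order): [4, 5, 9, 13, 13, 14, 15, 17]
Compute completion times sequentially:
  Job 1: processing = 4, completes at 4
  Job 2: processing = 5, completes at 9
  Job 3: processing = 9, completes at 18
  Job 4: processing = 13, completes at 31
  Job 5: processing = 13, completes at 44
  Job 6: processing = 14, completes at 58
  Job 7: processing = 15, completes at 73
  Job 8: processing = 17, completes at 90
Sum of completion times = 327
Average completion time = 327/8 = 40.875

40.875


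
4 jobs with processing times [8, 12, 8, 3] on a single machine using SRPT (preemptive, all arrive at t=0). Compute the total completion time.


Since all jobs arrive at t=0, SRPT equals SPT ordering.
SPT order: [3, 8, 8, 12]
Completion times:
  Job 1: p=3, C=3
  Job 2: p=8, C=11
  Job 3: p=8, C=19
  Job 4: p=12, C=31
Total completion time = 3 + 11 + 19 + 31 = 64

64


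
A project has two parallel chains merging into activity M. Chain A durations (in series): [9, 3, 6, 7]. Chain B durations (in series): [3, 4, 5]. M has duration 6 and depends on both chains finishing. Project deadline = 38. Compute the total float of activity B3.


Forward pass: ES(B3) = sum of predecessors on chain B = 7
EF = ES + duration = 7 + 5 = 12
Backward pass: LF(M) = deadline = 38; LS(M) = 38 - 6 = 32
LF(B3) = LS(M) - sum(successors on chain B) = 32 - 0 = 32
LS = LF - duration = 32 - 5 = 27
Total float = LS - ES = 27 - 7 = 20

20


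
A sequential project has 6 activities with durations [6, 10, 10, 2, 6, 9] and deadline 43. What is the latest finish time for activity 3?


LF(activity 3) = deadline - sum of successor durations
Successors: activities 4 through 6 with durations [2, 6, 9]
Sum of successor durations = 17
LF = 43 - 17 = 26

26


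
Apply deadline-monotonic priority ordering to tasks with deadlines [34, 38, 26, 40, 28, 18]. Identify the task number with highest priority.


Sort tasks by relative deadline (ascending):
  Task 6: deadline = 18
  Task 3: deadline = 26
  Task 5: deadline = 28
  Task 1: deadline = 34
  Task 2: deadline = 38
  Task 4: deadline = 40
Priority order (highest first): [6, 3, 5, 1, 2, 4]
Highest priority task = 6

6


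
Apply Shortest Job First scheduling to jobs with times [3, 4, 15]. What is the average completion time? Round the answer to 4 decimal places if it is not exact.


SJF order (ascending): [3, 4, 15]
Completion times:
  Job 1: burst=3, C=3
  Job 2: burst=4, C=7
  Job 3: burst=15, C=22
Average completion = 32/3 = 10.6667

10.6667


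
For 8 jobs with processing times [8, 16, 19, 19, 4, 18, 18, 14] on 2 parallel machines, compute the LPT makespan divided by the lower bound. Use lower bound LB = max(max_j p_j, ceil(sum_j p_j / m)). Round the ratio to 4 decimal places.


LPT order: [19, 19, 18, 18, 16, 14, 8, 4]
Machine loads after assignment: [57, 59]
LPT makespan = 59
Lower bound = max(max_job, ceil(total/2)) = max(19, 58) = 58
Ratio = 59 / 58 = 1.0172

1.0172


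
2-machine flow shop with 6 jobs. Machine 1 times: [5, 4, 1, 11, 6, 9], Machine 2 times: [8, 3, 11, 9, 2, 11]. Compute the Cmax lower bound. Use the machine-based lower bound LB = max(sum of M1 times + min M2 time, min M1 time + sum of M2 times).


LB1 = sum(M1 times) + min(M2 times) = 36 + 2 = 38
LB2 = min(M1 times) + sum(M2 times) = 1 + 44 = 45
Lower bound = max(LB1, LB2) = max(38, 45) = 45

45


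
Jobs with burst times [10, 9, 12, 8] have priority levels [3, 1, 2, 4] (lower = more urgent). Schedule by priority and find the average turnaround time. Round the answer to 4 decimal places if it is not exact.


Sort by priority (ascending = highest first):
Order: [(1, 9), (2, 12), (3, 10), (4, 8)]
Completion times:
  Priority 1, burst=9, C=9
  Priority 2, burst=12, C=21
  Priority 3, burst=10, C=31
  Priority 4, burst=8, C=39
Average turnaround = 100/4 = 25.0

25.0


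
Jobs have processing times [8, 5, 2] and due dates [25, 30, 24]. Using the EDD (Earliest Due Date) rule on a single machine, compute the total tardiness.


Sort by due date (EDD order): [(2, 24), (8, 25), (5, 30)]
Compute completion times and tardiness:
  Job 1: p=2, d=24, C=2, tardiness=max(0,2-24)=0
  Job 2: p=8, d=25, C=10, tardiness=max(0,10-25)=0
  Job 3: p=5, d=30, C=15, tardiness=max(0,15-30)=0
Total tardiness = 0

0


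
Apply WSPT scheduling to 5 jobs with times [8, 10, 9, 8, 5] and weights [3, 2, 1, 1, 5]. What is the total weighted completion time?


Compute p/w ratios and sort ascending (WSPT): [(5, 5), (8, 3), (10, 2), (8, 1), (9, 1)]
Compute weighted completion times:
  Job (p=5,w=5): C=5, w*C=5*5=25
  Job (p=8,w=3): C=13, w*C=3*13=39
  Job (p=10,w=2): C=23, w*C=2*23=46
  Job (p=8,w=1): C=31, w*C=1*31=31
  Job (p=9,w=1): C=40, w*C=1*40=40
Total weighted completion time = 181

181


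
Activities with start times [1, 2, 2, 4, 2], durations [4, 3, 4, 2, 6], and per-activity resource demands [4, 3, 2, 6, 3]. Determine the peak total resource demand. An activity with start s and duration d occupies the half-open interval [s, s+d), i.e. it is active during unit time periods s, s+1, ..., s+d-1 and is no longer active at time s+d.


Each activity i is active on [start_i, start_i + duration_i).
Compute total resource usage per time slot:
  t=0: active resources = [], total = 0
  t=1: active resources = [4], total = 4
  t=2: active resources = [4, 3, 2, 3], total = 12
  t=3: active resources = [4, 3, 2, 3], total = 12
  t=4: active resources = [4, 3, 2, 6, 3], total = 18
  t=5: active resources = [2, 6, 3], total = 11
  t=6: active resources = [3], total = 3
  t=7: active resources = [3], total = 3
Peak resource demand = 18

18


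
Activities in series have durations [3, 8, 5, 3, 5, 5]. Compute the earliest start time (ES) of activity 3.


Activity 3 starts after activities 1 through 2 complete.
Predecessor durations: [3, 8]
ES = 3 + 8 = 11

11


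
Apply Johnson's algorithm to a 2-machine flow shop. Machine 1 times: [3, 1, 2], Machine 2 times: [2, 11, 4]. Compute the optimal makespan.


Apply Johnson's rule:
  Group 1 (a <= b): [(2, 1, 11), (3, 2, 4)]
  Group 2 (a > b): [(1, 3, 2)]
Optimal job order: [2, 3, 1]
Schedule:
  Job 2: M1 done at 1, M2 done at 12
  Job 3: M1 done at 3, M2 done at 16
  Job 1: M1 done at 6, M2 done at 18
Makespan = 18

18


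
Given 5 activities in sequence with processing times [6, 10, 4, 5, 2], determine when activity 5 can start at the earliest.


Activity 5 starts after activities 1 through 4 complete.
Predecessor durations: [6, 10, 4, 5]
ES = 6 + 10 + 4 + 5 = 25

25


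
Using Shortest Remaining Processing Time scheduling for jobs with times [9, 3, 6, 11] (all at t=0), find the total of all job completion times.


Since all jobs arrive at t=0, SRPT equals SPT ordering.
SPT order: [3, 6, 9, 11]
Completion times:
  Job 1: p=3, C=3
  Job 2: p=6, C=9
  Job 3: p=9, C=18
  Job 4: p=11, C=29
Total completion time = 3 + 9 + 18 + 29 = 59

59


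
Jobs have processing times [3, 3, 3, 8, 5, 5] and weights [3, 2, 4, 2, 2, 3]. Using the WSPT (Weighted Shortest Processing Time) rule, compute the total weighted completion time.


Compute p/w ratios and sort ascending (WSPT): [(3, 4), (3, 3), (3, 2), (5, 3), (5, 2), (8, 2)]
Compute weighted completion times:
  Job (p=3,w=4): C=3, w*C=4*3=12
  Job (p=3,w=3): C=6, w*C=3*6=18
  Job (p=3,w=2): C=9, w*C=2*9=18
  Job (p=5,w=3): C=14, w*C=3*14=42
  Job (p=5,w=2): C=19, w*C=2*19=38
  Job (p=8,w=2): C=27, w*C=2*27=54
Total weighted completion time = 182

182


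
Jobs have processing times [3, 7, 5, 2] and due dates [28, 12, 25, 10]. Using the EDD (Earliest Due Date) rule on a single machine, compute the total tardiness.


Sort by due date (EDD order): [(2, 10), (7, 12), (5, 25), (3, 28)]
Compute completion times and tardiness:
  Job 1: p=2, d=10, C=2, tardiness=max(0,2-10)=0
  Job 2: p=7, d=12, C=9, tardiness=max(0,9-12)=0
  Job 3: p=5, d=25, C=14, tardiness=max(0,14-25)=0
  Job 4: p=3, d=28, C=17, tardiness=max(0,17-28)=0
Total tardiness = 0

0


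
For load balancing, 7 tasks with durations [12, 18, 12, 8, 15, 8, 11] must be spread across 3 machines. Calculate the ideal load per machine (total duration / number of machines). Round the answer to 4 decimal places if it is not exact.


Total processing time = 12 + 18 + 12 + 8 + 15 + 8 + 11 = 84
Number of machines = 3
Ideal balanced load = 84 / 3 = 28.0

28.0


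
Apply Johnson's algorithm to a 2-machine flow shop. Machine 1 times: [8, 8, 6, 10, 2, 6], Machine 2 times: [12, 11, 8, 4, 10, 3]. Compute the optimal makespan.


Apply Johnson's rule:
  Group 1 (a <= b): [(5, 2, 10), (3, 6, 8), (1, 8, 12), (2, 8, 11)]
  Group 2 (a > b): [(4, 10, 4), (6, 6, 3)]
Optimal job order: [5, 3, 1, 2, 4, 6]
Schedule:
  Job 5: M1 done at 2, M2 done at 12
  Job 3: M1 done at 8, M2 done at 20
  Job 1: M1 done at 16, M2 done at 32
  Job 2: M1 done at 24, M2 done at 43
  Job 4: M1 done at 34, M2 done at 47
  Job 6: M1 done at 40, M2 done at 50
Makespan = 50

50


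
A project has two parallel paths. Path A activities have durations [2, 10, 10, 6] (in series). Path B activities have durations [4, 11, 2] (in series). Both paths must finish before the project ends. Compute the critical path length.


Path A total = 2 + 10 + 10 + 6 = 28
Path B total = 4 + 11 + 2 = 17
Critical path = longest path = max(28, 17) = 28

28


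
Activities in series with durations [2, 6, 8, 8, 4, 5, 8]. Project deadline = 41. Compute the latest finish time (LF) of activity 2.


LF(activity 2) = deadline - sum of successor durations
Successors: activities 3 through 7 with durations [8, 8, 4, 5, 8]
Sum of successor durations = 33
LF = 41 - 33 = 8

8


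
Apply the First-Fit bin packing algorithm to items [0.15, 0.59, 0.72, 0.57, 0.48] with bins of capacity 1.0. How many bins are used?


Place items sequentially using First-Fit:
  Item 0.15 -> new Bin 1
  Item 0.59 -> Bin 1 (now 0.74)
  Item 0.72 -> new Bin 2
  Item 0.57 -> new Bin 3
  Item 0.48 -> new Bin 4
Total bins used = 4

4


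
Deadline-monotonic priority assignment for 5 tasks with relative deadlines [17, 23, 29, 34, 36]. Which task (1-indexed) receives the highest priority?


Sort tasks by relative deadline (ascending):
  Task 1: deadline = 17
  Task 2: deadline = 23
  Task 3: deadline = 29
  Task 4: deadline = 34
  Task 5: deadline = 36
Priority order (highest first): [1, 2, 3, 4, 5]
Highest priority task = 1

1


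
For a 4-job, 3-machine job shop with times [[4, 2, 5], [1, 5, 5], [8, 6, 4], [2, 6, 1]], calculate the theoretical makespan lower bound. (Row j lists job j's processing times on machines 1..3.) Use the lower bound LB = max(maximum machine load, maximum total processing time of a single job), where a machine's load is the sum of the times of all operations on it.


Machine loads:
  Machine 1: 4 + 1 + 8 + 2 = 15
  Machine 2: 2 + 5 + 6 + 6 = 19
  Machine 3: 5 + 5 + 4 + 1 = 15
Max machine load = 19
Job totals:
  Job 1: 11
  Job 2: 11
  Job 3: 18
  Job 4: 9
Max job total = 18
Lower bound = max(19, 18) = 19

19


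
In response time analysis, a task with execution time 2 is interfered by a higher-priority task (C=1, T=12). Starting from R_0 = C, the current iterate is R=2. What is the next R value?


R_next = C + ceil(R_prev / T_hp) * C_hp
ceil(2 / 12) = ceil(0.1667) = 1
Interference = 1 * 1 = 1
R_next = 2 + 1 = 3

3


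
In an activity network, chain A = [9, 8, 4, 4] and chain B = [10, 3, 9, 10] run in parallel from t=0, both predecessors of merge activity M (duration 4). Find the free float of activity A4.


ES(A4) = sum of predecessors on chain A = 21
EF(A4) = ES + duration = 21 + 4 = 25
Successor of A4 is M. ES(M) = max(sum(A), sum(B)) = max(25, 32) = 32
Free float = ES(successor) - EF(current) = 32 - 25 = 7

7


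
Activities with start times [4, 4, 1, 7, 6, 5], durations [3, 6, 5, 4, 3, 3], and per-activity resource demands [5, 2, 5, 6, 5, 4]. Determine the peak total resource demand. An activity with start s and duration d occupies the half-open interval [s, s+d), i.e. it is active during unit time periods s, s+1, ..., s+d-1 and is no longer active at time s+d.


Each activity i is active on [start_i, start_i + duration_i).
Compute total resource usage per time slot:
  t=0: active resources = [], total = 0
  t=1: active resources = [5], total = 5
  t=2: active resources = [5], total = 5
  t=3: active resources = [5], total = 5
  t=4: active resources = [5, 2, 5], total = 12
  t=5: active resources = [5, 2, 5, 4], total = 16
  t=6: active resources = [5, 2, 5, 4], total = 16
  t=7: active resources = [2, 6, 5, 4], total = 17
  t=8: active resources = [2, 6, 5], total = 13
  t=9: active resources = [2, 6], total = 8
  t=10: active resources = [6], total = 6
Peak resource demand = 17

17


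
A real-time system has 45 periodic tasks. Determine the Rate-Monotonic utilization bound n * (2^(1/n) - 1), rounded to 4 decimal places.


Compute 2^(1/45) = 1.0155225125
Subtract 1: 1.0155225125 - 1 = 0.0155225125
Multiply by n: 45 * 0.0155225125 = 0.6985130625
Round to 4 dp: 0.6985

0.6985


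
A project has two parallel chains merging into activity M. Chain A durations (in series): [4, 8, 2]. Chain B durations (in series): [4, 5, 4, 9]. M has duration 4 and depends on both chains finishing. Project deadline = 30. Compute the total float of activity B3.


Forward pass: ES(B3) = sum of predecessors on chain B = 9
EF = ES + duration = 9 + 4 = 13
Backward pass: LF(M) = deadline = 30; LS(M) = 30 - 4 = 26
LF(B3) = LS(M) - sum(successors on chain B) = 26 - 9 = 17
LS = LF - duration = 17 - 4 = 13
Total float = LS - ES = 13 - 9 = 4

4


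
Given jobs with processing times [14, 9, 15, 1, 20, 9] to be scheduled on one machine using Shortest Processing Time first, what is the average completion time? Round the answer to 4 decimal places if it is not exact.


Sort jobs by processing time (SPT order): [1, 9, 9, 14, 15, 20]
Compute completion times sequentially:
  Job 1: processing = 1, completes at 1
  Job 2: processing = 9, completes at 10
  Job 3: processing = 9, completes at 19
  Job 4: processing = 14, completes at 33
  Job 5: processing = 15, completes at 48
  Job 6: processing = 20, completes at 68
Sum of completion times = 179
Average completion time = 179/6 = 29.8333

29.8333


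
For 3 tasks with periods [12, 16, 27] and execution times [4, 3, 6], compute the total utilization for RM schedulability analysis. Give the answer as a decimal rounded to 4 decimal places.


Compute individual utilizations (exact fractions):
  Task 1: C/T = 4/12 = 1/3 (approx. 0.3333)
  Task 2: C/T = 3/16 (approx. 0.1875)
  Task 3: C/T = 6/27 = 2/9 (approx. 0.2222)
Total utilization U = 1/3 + 3/16 + 2/9 = 107/144
Rounded to 4 decimal places: U = 0.7431
RM (Liu & Layland) bound for 3 tasks = 0.779763; compare with U = 107/144 (approx. 0.743056)
U <= bound, so schedulable by RM sufficient condition.

0.7431


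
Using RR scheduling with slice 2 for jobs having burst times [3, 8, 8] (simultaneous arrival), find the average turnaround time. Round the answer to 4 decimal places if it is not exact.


Time quantum = 2
Execution trace:
  J1 runs 2 units, time = 2
  J2 runs 2 units, time = 4
  J3 runs 2 units, time = 6
  J1 runs 1 units, time = 7
  J2 runs 2 units, time = 9
  J3 runs 2 units, time = 11
  J2 runs 2 units, time = 13
  J3 runs 2 units, time = 15
  J2 runs 2 units, time = 17
  J3 runs 2 units, time = 19
Finish times: [7, 17, 19]
Average turnaround = 43/3 = 14.3333

14.3333


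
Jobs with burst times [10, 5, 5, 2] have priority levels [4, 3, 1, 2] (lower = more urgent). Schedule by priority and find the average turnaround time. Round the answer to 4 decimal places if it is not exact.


Sort by priority (ascending = highest first):
Order: [(1, 5), (2, 2), (3, 5), (4, 10)]
Completion times:
  Priority 1, burst=5, C=5
  Priority 2, burst=2, C=7
  Priority 3, burst=5, C=12
  Priority 4, burst=10, C=22
Average turnaround = 46/4 = 11.5

11.5


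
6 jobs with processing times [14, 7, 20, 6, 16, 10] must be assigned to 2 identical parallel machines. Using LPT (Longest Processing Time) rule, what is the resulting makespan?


Sort jobs in decreasing order (LPT): [20, 16, 14, 10, 7, 6]
Assign each job to the least loaded machine:
  Machine 1: jobs [20, 10, 7], load = 37
  Machine 2: jobs [16, 14, 6], load = 36
Makespan = max load = 37

37


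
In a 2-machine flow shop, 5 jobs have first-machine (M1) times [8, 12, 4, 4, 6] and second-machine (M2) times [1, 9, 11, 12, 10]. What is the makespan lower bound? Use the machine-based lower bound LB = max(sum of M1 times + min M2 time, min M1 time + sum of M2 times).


LB1 = sum(M1 times) + min(M2 times) = 34 + 1 = 35
LB2 = min(M1 times) + sum(M2 times) = 4 + 43 = 47
Lower bound = max(LB1, LB2) = max(35, 47) = 47

47


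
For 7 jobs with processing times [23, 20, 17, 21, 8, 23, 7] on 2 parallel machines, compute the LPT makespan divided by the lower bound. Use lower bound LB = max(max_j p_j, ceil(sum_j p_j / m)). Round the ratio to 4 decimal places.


LPT order: [23, 23, 21, 20, 17, 8, 7]
Machine loads after assignment: [59, 60]
LPT makespan = 60
Lower bound = max(max_job, ceil(total/2)) = max(23, 60) = 60
Ratio = 60 / 60 = 1.0

1.0


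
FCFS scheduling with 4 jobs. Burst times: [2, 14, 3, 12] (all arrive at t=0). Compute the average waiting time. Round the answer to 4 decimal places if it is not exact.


FCFS order (as given): [2, 14, 3, 12]
Waiting times:
  Job 1: wait = 0
  Job 2: wait = 2
  Job 3: wait = 16
  Job 4: wait = 19
Sum of waiting times = 37
Average waiting time = 37/4 = 9.25

9.25


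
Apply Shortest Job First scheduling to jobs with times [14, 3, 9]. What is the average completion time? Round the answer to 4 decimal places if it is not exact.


SJF order (ascending): [3, 9, 14]
Completion times:
  Job 1: burst=3, C=3
  Job 2: burst=9, C=12
  Job 3: burst=14, C=26
Average completion = 41/3 = 13.6667

13.6667


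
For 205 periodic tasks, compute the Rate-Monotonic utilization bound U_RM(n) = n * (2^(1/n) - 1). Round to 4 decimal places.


Compute 2^(1/205) = 1.0033869285
Subtract 1: 1.0033869285 - 1 = 0.0033869285
Multiply by n: 205 * 0.0033869285 = 0.6943203425
Round to 4 dp: 0.6943

0.6943


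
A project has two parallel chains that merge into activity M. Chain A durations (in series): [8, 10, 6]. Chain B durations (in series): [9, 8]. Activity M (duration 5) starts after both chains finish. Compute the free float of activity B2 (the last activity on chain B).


ES(B2) = sum of predecessors on chain B = 9
EF(B2) = ES + duration = 9 + 8 = 17
Successor of B2 is M. ES(M) = max(sum(A), sum(B)) = max(24, 17) = 24
Free float = ES(successor) - EF(current) = 24 - 17 = 7

7


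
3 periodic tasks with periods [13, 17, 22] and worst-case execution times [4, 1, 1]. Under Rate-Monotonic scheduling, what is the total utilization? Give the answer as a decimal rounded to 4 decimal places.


Compute individual utilizations (exact fractions):
  Task 1: C/T = 4/13 (approx. 0.3077)
  Task 2: C/T = 1/17 (approx. 0.0588)
  Task 3: C/T = 1/22 (approx. 0.0455)
Total utilization U = 4/13 + 1/17 + 1/22 = 2003/4862
Rounded to 4 decimal places: U = 0.4120
RM (Liu & Layland) bound for 3 tasks = 0.779763; compare with U = 2003/4862 (approx. 0.411970)
U <= bound, so schedulable by RM sufficient condition.

0.4120


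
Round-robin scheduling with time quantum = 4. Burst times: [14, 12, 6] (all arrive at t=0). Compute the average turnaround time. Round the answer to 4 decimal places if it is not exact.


Time quantum = 4
Execution trace:
  J1 runs 4 units, time = 4
  J2 runs 4 units, time = 8
  J3 runs 4 units, time = 12
  J1 runs 4 units, time = 16
  J2 runs 4 units, time = 20
  J3 runs 2 units, time = 22
  J1 runs 4 units, time = 26
  J2 runs 4 units, time = 30
  J1 runs 2 units, time = 32
Finish times: [32, 30, 22]
Average turnaround = 84/3 = 28.0

28.0


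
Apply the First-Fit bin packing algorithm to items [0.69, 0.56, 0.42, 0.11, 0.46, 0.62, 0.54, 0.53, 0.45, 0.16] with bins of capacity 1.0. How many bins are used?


Place items sequentially using First-Fit:
  Item 0.69 -> new Bin 1
  Item 0.56 -> new Bin 2
  Item 0.42 -> Bin 2 (now 0.98)
  Item 0.11 -> Bin 1 (now 0.8)
  Item 0.46 -> new Bin 3
  Item 0.62 -> new Bin 4
  Item 0.54 -> Bin 3 (now 1.0)
  Item 0.53 -> new Bin 5
  Item 0.45 -> Bin 5 (now 0.98)
  Item 0.16 -> Bin 1 (now 0.96)
Total bins used = 5

5


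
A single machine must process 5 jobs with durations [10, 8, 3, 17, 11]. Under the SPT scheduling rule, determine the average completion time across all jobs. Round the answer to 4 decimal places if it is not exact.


Sort jobs by processing time (SPT order): [3, 8, 10, 11, 17]
Compute completion times sequentially:
  Job 1: processing = 3, completes at 3
  Job 2: processing = 8, completes at 11
  Job 3: processing = 10, completes at 21
  Job 4: processing = 11, completes at 32
  Job 5: processing = 17, completes at 49
Sum of completion times = 116
Average completion time = 116/5 = 23.2

23.2
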